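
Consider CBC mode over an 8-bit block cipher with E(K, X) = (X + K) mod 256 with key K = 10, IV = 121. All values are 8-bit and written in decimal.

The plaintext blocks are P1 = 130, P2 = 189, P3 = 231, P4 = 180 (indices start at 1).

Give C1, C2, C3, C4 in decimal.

CBC encryption: C_i = E(K, P_i ⊕ C_{i−1}), with C_{0} = IV.
C1: P1 ⊕ 121 = 251; E(K, 251) = 5.
C2: P2 ⊕ 5 = 184; E(K, 184) = 194.
C3: P3 ⊕ 194 = 37; E(K, 37) = 47.
C4: P4 ⊕ 47 = 155; E(K, 155) = 165.

C1 = 5, C2 = 194, C3 = 47, C4 = 165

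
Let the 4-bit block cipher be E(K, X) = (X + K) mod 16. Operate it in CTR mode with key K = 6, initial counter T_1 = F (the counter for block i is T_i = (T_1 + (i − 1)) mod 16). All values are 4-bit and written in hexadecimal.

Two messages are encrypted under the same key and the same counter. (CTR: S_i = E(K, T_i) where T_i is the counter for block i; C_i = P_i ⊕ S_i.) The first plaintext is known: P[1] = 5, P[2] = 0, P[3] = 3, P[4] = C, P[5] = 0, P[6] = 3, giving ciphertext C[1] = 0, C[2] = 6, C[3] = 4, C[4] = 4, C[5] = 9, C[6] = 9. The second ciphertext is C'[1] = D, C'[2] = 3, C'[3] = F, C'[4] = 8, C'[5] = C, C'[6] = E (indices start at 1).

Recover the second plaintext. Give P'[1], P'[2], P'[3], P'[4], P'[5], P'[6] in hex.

P'[1] = 8, P'[2] = 5, P'[3] = 8, P'[4] = 0, P'[5] = 5, P'[6] = 4

In CTR with a reused counter, both messages share the same keystream S_i, so C_i ⊕ C'_i = P_i ⊕ P'_i and thus P'_i = P_i ⊕ C_i ⊕ C'_i.
P'[1]: 5 ⊕ 0 ⊕ D = 8.
P'[2]: 0 ⊕ 6 ⊕ 3 = 5.
P'[3]: 3 ⊕ 4 ⊕ F = 8.
P'[4]: C ⊕ 4 ⊕ 8 = 0.
P'[5]: 0 ⊕ 9 ⊕ C = 5.
P'[6]: 3 ⊕ 9 ⊕ E = 4.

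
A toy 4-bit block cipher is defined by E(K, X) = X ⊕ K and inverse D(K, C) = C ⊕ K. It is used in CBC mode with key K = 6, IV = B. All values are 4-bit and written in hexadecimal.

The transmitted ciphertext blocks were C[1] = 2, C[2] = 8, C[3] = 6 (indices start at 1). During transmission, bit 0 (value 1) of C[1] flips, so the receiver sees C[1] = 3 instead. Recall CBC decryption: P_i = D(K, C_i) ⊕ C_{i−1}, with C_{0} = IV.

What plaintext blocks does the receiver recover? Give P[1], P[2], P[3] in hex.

Only C[1] changed, to 3. In CBC, a change in C_i garbles P_i and flips the same bit in P_{i+1}. Decrypting the received ciphertext:
P[1]: D(K, 3) = 5; 5 ⊕ B = E.
P[2]: D(K, 8) = E; E ⊕ 3 = D.
P[3]: D(K, 6) = 0; 0 ⊕ 8 = 8.
Blocks that differ from the original plaintext: P[1], P[2].

P[1] = E, P[2] = D, P[3] = 8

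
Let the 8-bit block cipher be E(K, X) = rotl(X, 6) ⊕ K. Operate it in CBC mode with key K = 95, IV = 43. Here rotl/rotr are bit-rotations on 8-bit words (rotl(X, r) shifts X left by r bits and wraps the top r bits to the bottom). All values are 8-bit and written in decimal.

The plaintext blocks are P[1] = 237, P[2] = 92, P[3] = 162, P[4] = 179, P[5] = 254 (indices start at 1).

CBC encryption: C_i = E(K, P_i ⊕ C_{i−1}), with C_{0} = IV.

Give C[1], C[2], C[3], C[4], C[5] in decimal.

C[1]: P[1] ⊕ 43 = 198; E(K, 198) = 238.
C[2]: P[2] ⊕ 238 = 178; E(K, 178) = 243.
C[3]: P[3] ⊕ 243 = 81; E(K, 81) = 11.
C[4]: P[4] ⊕ 11 = 184; E(K, 184) = 113.
C[5]: P[5] ⊕ 113 = 143; E(K, 143) = 188.

C[1] = 238, C[2] = 243, C[3] = 11, C[4] = 113, C[5] = 188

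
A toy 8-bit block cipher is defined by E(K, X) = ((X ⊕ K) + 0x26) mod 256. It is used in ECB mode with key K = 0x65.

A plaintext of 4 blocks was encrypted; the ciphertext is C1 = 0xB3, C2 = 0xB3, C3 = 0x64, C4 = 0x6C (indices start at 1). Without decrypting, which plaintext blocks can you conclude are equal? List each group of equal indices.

ECB encrypts each block independently with the same key, so equal ciphertext blocks imply equal plaintext blocks.
C1 = C2 = 0xB3, so P1 = P2.

P1 = P2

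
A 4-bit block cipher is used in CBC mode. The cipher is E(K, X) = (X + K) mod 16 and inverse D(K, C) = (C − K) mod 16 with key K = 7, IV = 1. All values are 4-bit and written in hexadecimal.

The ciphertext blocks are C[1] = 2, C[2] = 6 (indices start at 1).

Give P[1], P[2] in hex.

P[1] = A, P[2] = D

CBC decryption: P_i = D(K, C_i) ⊕ C_{i−1}, with C_{0} = IV.
P[1]: D(K, 2) = B; B ⊕ 1 = A.
P[2]: D(K, 6) = F; F ⊕ 2 = D.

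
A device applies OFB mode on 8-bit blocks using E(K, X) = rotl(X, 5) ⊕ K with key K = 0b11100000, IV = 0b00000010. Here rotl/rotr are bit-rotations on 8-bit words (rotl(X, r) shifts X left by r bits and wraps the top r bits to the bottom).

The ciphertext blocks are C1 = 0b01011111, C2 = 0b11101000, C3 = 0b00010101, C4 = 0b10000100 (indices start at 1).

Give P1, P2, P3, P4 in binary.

OFB decryption: S_i = E(K, S_{i−1}) with S_{0} = IV; P_i = C_i ⊕ S_i.
P1: S = E(K, 0b00000010) = 0b10100000; 0b01011111 ⊕ 0b10100000 = 0b11111111.
P2: S = E(K, 0b10100000) = 0b11110100; 0b11101000 ⊕ 0b11110100 = 0b00011100.
P3: S = E(K, 0b11110100) = 0b01111110; 0b00010101 ⊕ 0b01111110 = 0b01101011.
P4: S = E(K, 0b01111110) = 0b00101111; 0b10000100 ⊕ 0b00101111 = 0b10101011.

P1 = 0b11111111, P2 = 0b00011100, P3 = 0b01101011, P4 = 0b10101011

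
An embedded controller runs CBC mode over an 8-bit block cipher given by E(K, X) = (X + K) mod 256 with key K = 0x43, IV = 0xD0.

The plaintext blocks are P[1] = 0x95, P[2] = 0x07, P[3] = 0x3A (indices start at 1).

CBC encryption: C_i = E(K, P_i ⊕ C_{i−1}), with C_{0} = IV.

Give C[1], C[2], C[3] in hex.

C[1] = 0x88, C[2] = 0xD2, C[3] = 0x2B

C[1]: P[1] ⊕ 0xD0 = 0x45; E(K, 0x45) = 0x88.
C[2]: P[2] ⊕ 0x88 = 0x8F; E(K, 0x8F) = 0xD2.
C[3]: P[3] ⊕ 0xD2 = 0xE8; E(K, 0xE8) = 0x2B.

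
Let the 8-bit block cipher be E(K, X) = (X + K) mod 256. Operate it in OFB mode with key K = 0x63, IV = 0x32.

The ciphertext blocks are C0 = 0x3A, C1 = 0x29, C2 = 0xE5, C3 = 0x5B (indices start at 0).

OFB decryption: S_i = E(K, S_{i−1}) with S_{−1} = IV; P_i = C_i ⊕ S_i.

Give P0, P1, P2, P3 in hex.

P0 = 0xAF, P1 = 0xD1, P2 = 0xBE, P3 = 0xE5

P0: S = E(K, 0x32) = 0x95; 0x3A ⊕ 0x95 = 0xAF.
P1: S = E(K, 0x95) = 0xF8; 0x29 ⊕ 0xF8 = 0xD1.
P2: S = E(K, 0xF8) = 0x5B; 0xE5 ⊕ 0x5B = 0xBE.
P3: S = E(K, 0x5B) = 0xBE; 0x5B ⊕ 0xBE = 0xE5.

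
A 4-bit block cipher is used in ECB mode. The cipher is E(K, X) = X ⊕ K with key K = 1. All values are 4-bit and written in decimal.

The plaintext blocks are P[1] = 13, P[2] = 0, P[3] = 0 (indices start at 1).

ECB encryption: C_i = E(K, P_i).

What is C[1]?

C[1]: E(K, 13) = 12.

C[1] = 12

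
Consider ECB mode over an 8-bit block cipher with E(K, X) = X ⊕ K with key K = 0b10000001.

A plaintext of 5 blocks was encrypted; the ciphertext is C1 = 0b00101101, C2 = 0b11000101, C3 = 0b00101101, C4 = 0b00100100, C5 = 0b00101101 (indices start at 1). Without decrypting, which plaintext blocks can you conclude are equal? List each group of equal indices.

P1 = P3 = P5

ECB encrypts each block independently with the same key, so equal ciphertext blocks imply equal plaintext blocks.
C1 = C3 = C5 = 0b00101101, so P1 = P3 = P5.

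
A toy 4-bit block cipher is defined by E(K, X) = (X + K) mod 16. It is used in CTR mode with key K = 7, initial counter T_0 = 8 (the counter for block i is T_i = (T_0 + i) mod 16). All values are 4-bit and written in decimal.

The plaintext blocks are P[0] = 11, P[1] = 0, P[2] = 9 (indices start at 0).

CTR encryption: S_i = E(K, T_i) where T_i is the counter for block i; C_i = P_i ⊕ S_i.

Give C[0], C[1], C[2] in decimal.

C[0]: T = 8, S = E(K, T) = 15; 11 ⊕ 15 = 4.
C[1]: T = 9, S = E(K, T) = 0; 0 ⊕ 0 = 0.
C[2]: T = 10, S = E(K, T) = 1; 9 ⊕ 1 = 8.

C[0] = 4, C[1] = 0, C[2] = 8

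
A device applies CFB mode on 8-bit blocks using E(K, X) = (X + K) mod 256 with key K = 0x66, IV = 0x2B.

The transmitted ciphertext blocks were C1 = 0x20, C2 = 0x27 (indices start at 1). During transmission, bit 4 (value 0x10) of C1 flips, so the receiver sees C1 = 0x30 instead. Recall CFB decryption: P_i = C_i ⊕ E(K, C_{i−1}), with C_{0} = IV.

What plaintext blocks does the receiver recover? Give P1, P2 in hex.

Only C1 changed, to 0x30. In CFB, a change in C_i flips the same bit in P_i and garbles P_{i+1}. Decrypting the received ciphertext:
P1: E(K, 0x2B) = 0x91; 0x30 ⊕ 0x91 = 0xA1.
P2: E(K, 0x30) = 0x96; 0x27 ⊕ 0x96 = 0xB1.
Blocks that differ from the original plaintext: P1, P2.

P1 = 0xA1, P2 = 0xB1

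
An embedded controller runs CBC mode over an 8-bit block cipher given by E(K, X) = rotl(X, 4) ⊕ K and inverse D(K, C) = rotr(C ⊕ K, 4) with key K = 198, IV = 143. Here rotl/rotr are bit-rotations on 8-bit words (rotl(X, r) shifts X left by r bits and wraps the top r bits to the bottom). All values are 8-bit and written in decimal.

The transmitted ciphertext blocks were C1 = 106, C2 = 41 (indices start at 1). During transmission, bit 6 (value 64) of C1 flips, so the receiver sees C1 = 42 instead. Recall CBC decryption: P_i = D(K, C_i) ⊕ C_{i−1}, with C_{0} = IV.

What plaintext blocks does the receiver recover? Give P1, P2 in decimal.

P1 = 65, P2 = 212

Only C1 changed, to 42. In CBC, a change in C_i garbles P_i and flips the same bit in P_{i+1}. Decrypting the received ciphertext:
P1: D(K, 42) = 206; 206 ⊕ 143 = 65.
P2: D(K, 41) = 254; 254 ⊕ 42 = 212.
Blocks that differ from the original plaintext: P1, P2.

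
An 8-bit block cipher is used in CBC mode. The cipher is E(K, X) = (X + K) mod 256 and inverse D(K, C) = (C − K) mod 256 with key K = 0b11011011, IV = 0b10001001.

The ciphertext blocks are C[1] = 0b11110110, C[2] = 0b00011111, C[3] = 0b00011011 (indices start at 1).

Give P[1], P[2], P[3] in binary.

P[1] = 0b10010010, P[2] = 0b10110010, P[3] = 0b01011111

CBC decryption: P_i = D(K, C_i) ⊕ C_{i−1}, with C_{0} = IV.
P[1]: D(K, 0b11110110) = 0b00011011; 0b00011011 ⊕ 0b10001001 = 0b10010010.
P[2]: D(K, 0b00011111) = 0b01000100; 0b01000100 ⊕ 0b11110110 = 0b10110010.
P[3]: D(K, 0b00011011) = 0b01000000; 0b01000000 ⊕ 0b00011111 = 0b01011111.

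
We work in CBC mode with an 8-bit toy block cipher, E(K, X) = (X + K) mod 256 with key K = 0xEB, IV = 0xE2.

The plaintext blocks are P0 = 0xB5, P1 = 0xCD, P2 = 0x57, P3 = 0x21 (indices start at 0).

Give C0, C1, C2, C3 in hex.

C0 = 0x42, C1 = 0x7A, C2 = 0x18, C3 = 0x24

CBC encryption: C_i = E(K, P_i ⊕ C_{i−1}), with C_{−1} = IV.
C0: P0 ⊕ 0xE2 = 0x57; E(K, 0x57) = 0x42.
C1: P1 ⊕ 0x42 = 0x8F; E(K, 0x8F) = 0x7A.
C2: P2 ⊕ 0x7A = 0x2D; E(K, 0x2D) = 0x18.
C3: P3 ⊕ 0x18 = 0x39; E(K, 0x39) = 0x24.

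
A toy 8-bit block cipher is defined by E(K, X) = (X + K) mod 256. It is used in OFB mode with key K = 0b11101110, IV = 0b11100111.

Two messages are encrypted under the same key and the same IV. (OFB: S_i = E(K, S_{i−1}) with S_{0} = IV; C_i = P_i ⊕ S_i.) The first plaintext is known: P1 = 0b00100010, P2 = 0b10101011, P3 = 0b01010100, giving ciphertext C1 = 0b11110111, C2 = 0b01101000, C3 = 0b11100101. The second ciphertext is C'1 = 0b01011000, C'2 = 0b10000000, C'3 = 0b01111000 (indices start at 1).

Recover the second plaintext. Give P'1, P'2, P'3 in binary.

In OFB with a reused IV, both messages share the same keystream S_i, so C_i ⊕ C'_i = P_i ⊕ P'_i and thus P'_i = P_i ⊕ C_i ⊕ C'_i.
P'1: 0b00100010 ⊕ 0b11110111 ⊕ 0b01011000 = 0b10001101.
P'2: 0b10101011 ⊕ 0b01101000 ⊕ 0b10000000 = 0b01000011.
P'3: 0b01010100 ⊕ 0b11100101 ⊕ 0b01111000 = 0b11001001.

P'1 = 0b10001101, P'2 = 0b01000011, P'3 = 0b11001001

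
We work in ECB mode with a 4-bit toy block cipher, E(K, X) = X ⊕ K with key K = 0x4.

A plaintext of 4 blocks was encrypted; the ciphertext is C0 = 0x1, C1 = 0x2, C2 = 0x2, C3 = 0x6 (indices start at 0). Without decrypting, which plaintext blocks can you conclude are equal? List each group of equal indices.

ECB encrypts each block independently with the same key, so equal ciphertext blocks imply equal plaintext blocks.
C1 = C2 = 0x2, so P1 = P2.

P1 = P2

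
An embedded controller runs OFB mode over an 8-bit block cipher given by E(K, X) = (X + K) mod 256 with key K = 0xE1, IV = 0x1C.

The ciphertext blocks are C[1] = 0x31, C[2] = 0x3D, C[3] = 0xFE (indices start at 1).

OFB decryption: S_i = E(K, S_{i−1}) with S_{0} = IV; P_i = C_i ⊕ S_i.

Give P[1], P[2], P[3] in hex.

P[1] = 0xCC, P[2] = 0xE3, P[3] = 0x41

P[1]: S = E(K, 0x1C) = 0xFD; 0x31 ⊕ 0xFD = 0xCC.
P[2]: S = E(K, 0xFD) = 0xDE; 0x3D ⊕ 0xDE = 0xE3.
P[3]: S = E(K, 0xDE) = 0xBF; 0xFE ⊕ 0xBF = 0x41.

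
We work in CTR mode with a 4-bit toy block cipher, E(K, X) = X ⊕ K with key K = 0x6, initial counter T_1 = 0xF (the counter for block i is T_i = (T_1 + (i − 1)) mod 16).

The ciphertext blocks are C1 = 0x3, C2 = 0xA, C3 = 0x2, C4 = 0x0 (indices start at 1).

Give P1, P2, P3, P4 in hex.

CTR decryption: S_i = E(K, T_i) where T_i is the counter for block i; P_i = C_i ⊕ S_i.
P1: T = 0xF, S = E(K, T) = 0x9; 0x3 ⊕ 0x9 = 0xA.
P2: T = 0x0, S = E(K, T) = 0x6; 0xA ⊕ 0x6 = 0xC.
P3: T = 0x1, S = E(K, T) = 0x7; 0x2 ⊕ 0x7 = 0x5.
P4: T = 0x2, S = E(K, T) = 0x4; 0x0 ⊕ 0x4 = 0x4.

P1 = 0xA, P2 = 0xC, P3 = 0x5, P4 = 0x4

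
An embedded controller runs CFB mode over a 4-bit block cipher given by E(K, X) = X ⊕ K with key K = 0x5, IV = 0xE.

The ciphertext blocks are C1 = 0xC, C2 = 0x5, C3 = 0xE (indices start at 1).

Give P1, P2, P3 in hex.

CFB decryption: P_i = C_i ⊕ E(K, C_{i−1}), with C_{0} = IV.
P1: E(K, 0xE) = 0xB; 0xC ⊕ 0xB = 0x7.
P2: E(K, 0xC) = 0x9; 0x5 ⊕ 0x9 = 0xC.
P3: E(K, 0x5) = 0x0; 0xE ⊕ 0x0 = 0xE.

P1 = 0x7, P2 = 0xC, P3 = 0xE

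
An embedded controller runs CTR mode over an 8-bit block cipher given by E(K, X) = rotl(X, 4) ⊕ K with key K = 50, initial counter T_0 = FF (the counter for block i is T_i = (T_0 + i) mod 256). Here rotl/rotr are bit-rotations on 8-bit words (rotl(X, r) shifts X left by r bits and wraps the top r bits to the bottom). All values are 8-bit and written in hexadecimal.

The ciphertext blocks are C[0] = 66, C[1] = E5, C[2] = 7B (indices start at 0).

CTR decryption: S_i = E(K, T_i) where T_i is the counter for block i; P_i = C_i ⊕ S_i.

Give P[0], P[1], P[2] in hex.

P[0]: T = FF, S = E(K, T) = AF; 66 ⊕ AF = C9.
P[1]: T = 00, S = E(K, T) = 50; E5 ⊕ 50 = B5.
P[2]: T = 01, S = E(K, T) = 40; 7B ⊕ 40 = 3B.

P[0] = C9, P[1] = B5, P[2] = 3B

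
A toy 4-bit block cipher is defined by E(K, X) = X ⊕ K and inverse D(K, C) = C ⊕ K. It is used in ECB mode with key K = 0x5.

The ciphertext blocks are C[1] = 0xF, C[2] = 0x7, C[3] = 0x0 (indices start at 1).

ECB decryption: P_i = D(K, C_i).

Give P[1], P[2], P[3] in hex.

P[1] = 0xA, P[2] = 0x2, P[3] = 0x5

P[1]: D(K, 0xF) = 0xA.
P[2]: D(K, 0x7) = 0x2.
P[3]: D(K, 0x0) = 0x5.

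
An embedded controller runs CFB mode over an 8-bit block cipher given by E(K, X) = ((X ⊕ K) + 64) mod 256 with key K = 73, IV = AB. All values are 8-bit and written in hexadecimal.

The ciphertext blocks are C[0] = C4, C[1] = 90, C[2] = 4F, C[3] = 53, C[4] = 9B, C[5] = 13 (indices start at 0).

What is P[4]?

CFB decryption: P_i = C_i ⊕ E(K, C_{i−1}), with C_{−1} = IV.
P[4]: E(K, 53) = 84; 9B ⊕ 84 = 1F.

P[4] = 1F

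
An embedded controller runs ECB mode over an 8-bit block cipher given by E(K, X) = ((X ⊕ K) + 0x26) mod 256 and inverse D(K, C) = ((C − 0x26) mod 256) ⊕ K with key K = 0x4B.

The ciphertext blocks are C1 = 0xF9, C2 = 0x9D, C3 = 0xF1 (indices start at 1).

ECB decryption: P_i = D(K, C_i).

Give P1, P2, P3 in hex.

P1: D(K, 0xF9) = 0x98.
P2: D(K, 0x9D) = 0x3C.
P3: D(K, 0xF1) = 0x80.

P1 = 0x98, P2 = 0x3C, P3 = 0x80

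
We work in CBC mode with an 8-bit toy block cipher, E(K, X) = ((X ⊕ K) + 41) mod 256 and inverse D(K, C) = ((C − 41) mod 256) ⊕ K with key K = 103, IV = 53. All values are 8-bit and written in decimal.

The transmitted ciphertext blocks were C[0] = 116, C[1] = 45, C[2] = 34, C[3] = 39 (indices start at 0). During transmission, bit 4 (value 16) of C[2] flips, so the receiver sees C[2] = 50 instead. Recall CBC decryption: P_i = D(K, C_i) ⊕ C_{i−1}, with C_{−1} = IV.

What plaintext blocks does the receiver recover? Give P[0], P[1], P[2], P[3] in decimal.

P[0] = 25, P[1] = 23, P[2] = 67, P[3] = 171

Only C[2] changed, to 50. In CBC, a change in C_i garbles P_i and flips the same bit in P_{i+1}. Decrypting the received ciphertext:
P[0]: D(K, 116) = 44; 44 ⊕ 53 = 25.
P[1]: D(K, 45) = 99; 99 ⊕ 116 = 23.
P[2]: D(K, 50) = 110; 110 ⊕ 45 = 67.
P[3]: D(K, 39) = 153; 153 ⊕ 50 = 171.
Blocks that differ from the original plaintext: P[2], P[3].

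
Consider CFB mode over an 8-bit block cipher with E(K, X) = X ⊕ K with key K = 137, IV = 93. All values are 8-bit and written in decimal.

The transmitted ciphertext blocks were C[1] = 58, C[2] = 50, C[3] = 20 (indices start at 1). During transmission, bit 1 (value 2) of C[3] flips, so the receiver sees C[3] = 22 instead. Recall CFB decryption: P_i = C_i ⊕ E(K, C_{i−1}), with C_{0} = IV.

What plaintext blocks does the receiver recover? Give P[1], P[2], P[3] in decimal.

Only C[3] changed, to 22. In CFB, a change in C_i flips the same bit in P_i and garbles P_{i+1}. Decrypting the received ciphertext:
P[1]: E(K, 93) = 212; 58 ⊕ 212 = 238.
P[2]: E(K, 58) = 179; 50 ⊕ 179 = 129.
P[3]: E(K, 50) = 187; 22 ⊕ 187 = 173.
Blocks that differ from the original plaintext: P[3].

P[1] = 238, P[2] = 129, P[3] = 173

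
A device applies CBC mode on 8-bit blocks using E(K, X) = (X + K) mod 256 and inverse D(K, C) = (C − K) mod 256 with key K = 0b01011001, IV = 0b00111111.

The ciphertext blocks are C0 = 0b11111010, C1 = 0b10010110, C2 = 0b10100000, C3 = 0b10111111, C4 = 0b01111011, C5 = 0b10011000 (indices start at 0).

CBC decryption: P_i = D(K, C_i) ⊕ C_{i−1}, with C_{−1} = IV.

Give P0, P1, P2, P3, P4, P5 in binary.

P0 = 0b10011110, P1 = 0b11000111, P2 = 0b11010001, P3 = 0b11000110, P4 = 0b10011101, P5 = 0b01000100

P0: D(K, 0b11111010) = 0b10100001; 0b10100001 ⊕ 0b00111111 = 0b10011110.
P1: D(K, 0b10010110) = 0b00111101; 0b00111101 ⊕ 0b11111010 = 0b11000111.
P2: D(K, 0b10100000) = 0b01000111; 0b01000111 ⊕ 0b10010110 = 0b11010001.
P3: D(K, 0b10111111) = 0b01100110; 0b01100110 ⊕ 0b10100000 = 0b11000110.
P4: D(K, 0b01111011) = 0b00100010; 0b00100010 ⊕ 0b10111111 = 0b10011101.
P5: D(K, 0b10011000) = 0b00111111; 0b00111111 ⊕ 0b01111011 = 0b01000100.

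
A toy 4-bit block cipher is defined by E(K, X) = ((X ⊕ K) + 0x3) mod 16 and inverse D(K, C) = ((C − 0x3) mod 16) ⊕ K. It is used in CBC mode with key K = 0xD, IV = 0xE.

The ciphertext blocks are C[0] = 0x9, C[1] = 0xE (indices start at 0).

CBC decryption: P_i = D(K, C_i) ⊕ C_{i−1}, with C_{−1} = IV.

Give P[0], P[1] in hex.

P[0] = 0x5, P[1] = 0xF

P[0]: D(K, 0x9) = 0xB; 0xB ⊕ 0xE = 0x5.
P[1]: D(K, 0xE) = 0x6; 0x6 ⊕ 0x9 = 0xF.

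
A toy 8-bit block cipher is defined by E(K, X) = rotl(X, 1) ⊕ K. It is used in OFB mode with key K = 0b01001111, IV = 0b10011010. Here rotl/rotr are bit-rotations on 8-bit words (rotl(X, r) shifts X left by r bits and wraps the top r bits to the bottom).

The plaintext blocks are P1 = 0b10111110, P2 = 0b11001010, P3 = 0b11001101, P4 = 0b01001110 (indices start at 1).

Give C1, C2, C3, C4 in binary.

C1 = 0b11000100, C2 = 0b01110001, C3 = 0b11110101, C4 = 0b01110001

OFB encryption: S_i = E(K, S_{i−1}) with S_{0} = IV; C_i = P_i ⊕ S_i.
C1: S = E(K, 0b10011010) = 0b01111010; 0b10111110 ⊕ 0b01111010 = 0b11000100.
C2: S = E(K, 0b01111010) = 0b10111011; 0b11001010 ⊕ 0b10111011 = 0b01110001.
C3: S = E(K, 0b10111011) = 0b00111000; 0b11001101 ⊕ 0b00111000 = 0b11110101.
C4: S = E(K, 0b00111000) = 0b00111111; 0b01001110 ⊕ 0b00111111 = 0b01110001.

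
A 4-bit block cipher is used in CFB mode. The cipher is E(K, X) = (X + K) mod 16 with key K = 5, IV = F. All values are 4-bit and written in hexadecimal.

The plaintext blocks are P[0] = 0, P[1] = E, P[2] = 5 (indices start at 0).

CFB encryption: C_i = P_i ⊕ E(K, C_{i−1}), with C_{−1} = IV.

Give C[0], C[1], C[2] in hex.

C[0]: E(K, F) = 4; 0 ⊕ 4 = 4.
C[1]: E(K, 4) = 9; E ⊕ 9 = 7.
C[2]: E(K, 7) = C; 5 ⊕ C = 9.

C[0] = 4, C[1] = 7, C[2] = 9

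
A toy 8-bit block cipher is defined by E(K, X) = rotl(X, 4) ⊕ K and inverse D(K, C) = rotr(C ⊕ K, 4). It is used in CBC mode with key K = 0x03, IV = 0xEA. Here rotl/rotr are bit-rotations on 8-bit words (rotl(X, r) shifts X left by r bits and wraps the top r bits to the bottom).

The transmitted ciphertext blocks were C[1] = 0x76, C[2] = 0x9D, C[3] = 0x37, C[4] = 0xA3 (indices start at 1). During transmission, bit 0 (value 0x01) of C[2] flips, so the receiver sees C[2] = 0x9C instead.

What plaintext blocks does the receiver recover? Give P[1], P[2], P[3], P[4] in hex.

P[1] = 0xBD, P[2] = 0x8F, P[3] = 0xDF, P[4] = 0x3D

CBC decryption: P_i = D(K, C_i) ⊕ C_{i−1}, with C_{0} = IV.
Only C[2] changed, to 0x9C. In CBC, a change in C_i garbles P_i and flips the same bit in P_{i+1}. Decrypting the received ciphertext:
P[1]: D(K, 0x76) = 0x57; 0x57 ⊕ 0xEA = 0xBD.
P[2]: D(K, 0x9C) = 0xF9; 0xF9 ⊕ 0x76 = 0x8F.
P[3]: D(K, 0x37) = 0x43; 0x43 ⊕ 0x9C = 0xDF.
P[4]: D(K, 0xA3) = 0x0A; 0x0A ⊕ 0x37 = 0x3D.
Blocks that differ from the original plaintext: P[2], P[3].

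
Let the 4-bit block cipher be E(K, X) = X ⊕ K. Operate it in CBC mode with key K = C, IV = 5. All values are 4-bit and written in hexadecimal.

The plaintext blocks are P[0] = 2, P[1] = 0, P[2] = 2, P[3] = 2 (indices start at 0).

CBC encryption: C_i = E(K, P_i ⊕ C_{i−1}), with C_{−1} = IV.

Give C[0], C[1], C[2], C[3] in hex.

C[0] = B, C[1] = 7, C[2] = 9, C[3] = 7

C[0]: P[0] ⊕ 5 = 7; E(K, 7) = B.
C[1]: P[1] ⊕ B = B; E(K, B) = 7.
C[2]: P[2] ⊕ 7 = 5; E(K, 5) = 9.
C[3]: P[3] ⊕ 9 = B; E(K, B) = 7.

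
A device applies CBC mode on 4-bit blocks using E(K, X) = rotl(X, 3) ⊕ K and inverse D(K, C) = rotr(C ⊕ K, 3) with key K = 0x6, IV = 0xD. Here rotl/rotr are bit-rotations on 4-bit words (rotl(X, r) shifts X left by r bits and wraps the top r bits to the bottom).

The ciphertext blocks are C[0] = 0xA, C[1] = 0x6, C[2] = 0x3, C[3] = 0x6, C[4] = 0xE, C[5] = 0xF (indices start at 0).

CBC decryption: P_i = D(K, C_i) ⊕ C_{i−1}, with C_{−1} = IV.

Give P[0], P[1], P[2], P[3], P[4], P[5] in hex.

P[0]: D(K, 0xA) = 0x9; 0x9 ⊕ 0xD = 0x4.
P[1]: D(K, 0x6) = 0x0; 0x0 ⊕ 0xA = 0xA.
P[2]: D(K, 0x3) = 0xA; 0xA ⊕ 0x6 = 0xC.
P[3]: D(K, 0x6) = 0x0; 0x0 ⊕ 0x3 = 0x3.
P[4]: D(K, 0xE) = 0x1; 0x1 ⊕ 0x6 = 0x7.
P[5]: D(K, 0xF) = 0x3; 0x3 ⊕ 0xE = 0xD.

P[0] = 0x4, P[1] = 0xA, P[2] = 0xC, P[3] = 0x3, P[4] = 0x7, P[5] = 0xD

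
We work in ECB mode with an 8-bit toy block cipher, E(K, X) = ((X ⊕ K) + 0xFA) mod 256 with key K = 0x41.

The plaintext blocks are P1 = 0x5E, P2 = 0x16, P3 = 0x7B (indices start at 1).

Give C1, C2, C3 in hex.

C1 = 0x19, C2 = 0x51, C3 = 0x34

ECB encryption: C_i = E(K, P_i).
C1: E(K, 0x5E) = 0x19.
C2: E(K, 0x16) = 0x51.
C3: E(K, 0x7B) = 0x34.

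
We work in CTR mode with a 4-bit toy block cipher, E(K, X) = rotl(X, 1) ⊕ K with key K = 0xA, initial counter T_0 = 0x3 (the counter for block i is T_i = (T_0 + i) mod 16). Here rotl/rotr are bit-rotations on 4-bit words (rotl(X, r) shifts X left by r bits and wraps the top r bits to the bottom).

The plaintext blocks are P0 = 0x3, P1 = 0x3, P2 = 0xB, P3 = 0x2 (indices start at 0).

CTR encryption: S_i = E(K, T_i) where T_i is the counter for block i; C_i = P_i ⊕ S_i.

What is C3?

C0: T = 0x3, S = E(K, T) = 0xC; 0x3 ⊕ 0xC = 0xF.
C1: T = 0x4, S = E(K, T) = 0x2; 0x3 ⊕ 0x2 = 0x1.
C2: T = 0x5, S = E(K, T) = 0x0; 0xB ⊕ 0x0 = 0xB.
C3: T = 0x6, S = E(K, T) = 0x6; 0x2 ⊕ 0x6 = 0x4.

C3 = 0x4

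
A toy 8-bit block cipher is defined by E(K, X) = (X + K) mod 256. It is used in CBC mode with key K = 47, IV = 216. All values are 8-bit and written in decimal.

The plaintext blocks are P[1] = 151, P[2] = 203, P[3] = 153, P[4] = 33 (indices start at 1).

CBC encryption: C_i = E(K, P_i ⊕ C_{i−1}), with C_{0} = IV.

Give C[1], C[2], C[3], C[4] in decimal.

C[1] = 126, C[2] = 228, C[3] = 172, C[4] = 188

C[1]: P[1] ⊕ 216 = 79; E(K, 79) = 126.
C[2]: P[2] ⊕ 126 = 181; E(K, 181) = 228.
C[3]: P[3] ⊕ 228 = 125; E(K, 125) = 172.
C[4]: P[4] ⊕ 172 = 141; E(K, 141) = 188.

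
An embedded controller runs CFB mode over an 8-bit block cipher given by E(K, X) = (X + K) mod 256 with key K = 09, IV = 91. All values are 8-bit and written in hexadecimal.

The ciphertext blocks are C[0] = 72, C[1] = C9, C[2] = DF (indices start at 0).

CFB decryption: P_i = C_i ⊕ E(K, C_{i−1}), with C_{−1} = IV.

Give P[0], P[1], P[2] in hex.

P[0] = E8, P[1] = B2, P[2] = 0D

P[0]: E(K, 91) = 9A; 72 ⊕ 9A = E8.
P[1]: E(K, 72) = 7B; C9 ⊕ 7B = B2.
P[2]: E(K, C9) = D2; DF ⊕ D2 = 0D.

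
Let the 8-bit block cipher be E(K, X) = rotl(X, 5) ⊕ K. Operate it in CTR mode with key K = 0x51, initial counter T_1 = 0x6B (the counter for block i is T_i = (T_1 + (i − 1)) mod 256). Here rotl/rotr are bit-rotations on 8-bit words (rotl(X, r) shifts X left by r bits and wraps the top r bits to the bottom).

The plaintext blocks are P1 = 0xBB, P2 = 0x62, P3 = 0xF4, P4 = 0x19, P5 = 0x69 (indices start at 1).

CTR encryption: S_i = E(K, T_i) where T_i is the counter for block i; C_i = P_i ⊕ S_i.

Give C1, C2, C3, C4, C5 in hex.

C1 = 0x87, C2 = 0xBE, C3 = 0x08, C4 = 0x85, C5 = 0xD5

C1: T = 0x6B, S = E(K, T) = 0x3C; 0xBB ⊕ 0x3C = 0x87.
C2: T = 0x6C, S = E(K, T) = 0xDC; 0x62 ⊕ 0xDC = 0xBE.
C3: T = 0x6D, S = E(K, T) = 0xFC; 0xF4 ⊕ 0xFC = 0x08.
C4: T = 0x6E, S = E(K, T) = 0x9C; 0x19 ⊕ 0x9C = 0x85.
C5: T = 0x6F, S = E(K, T) = 0xBC; 0x69 ⊕ 0xBC = 0xD5.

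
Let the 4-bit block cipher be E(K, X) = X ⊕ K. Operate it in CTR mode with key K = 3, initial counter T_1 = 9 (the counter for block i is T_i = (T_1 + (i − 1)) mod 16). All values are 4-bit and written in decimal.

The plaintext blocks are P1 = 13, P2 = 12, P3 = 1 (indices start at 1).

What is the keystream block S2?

CTR encryption: S_i = E(K, T_i) where T_i is the counter for block i; C_i = P_i ⊕ S_i.
C1: T = 9, S = E(K, T) = 10; 13 ⊕ 10 = 7.
C2: T = 10, S = E(K, T) = 9; 12 ⊕ 9 = 5.
So S2 = 9.

9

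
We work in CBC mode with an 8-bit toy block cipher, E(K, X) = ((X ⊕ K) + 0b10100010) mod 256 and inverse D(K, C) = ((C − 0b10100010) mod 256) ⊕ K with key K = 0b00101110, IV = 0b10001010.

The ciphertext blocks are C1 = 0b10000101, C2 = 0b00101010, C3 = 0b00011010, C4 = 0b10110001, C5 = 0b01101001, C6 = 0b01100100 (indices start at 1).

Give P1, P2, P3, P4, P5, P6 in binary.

CBC decryption: P_i = D(K, C_i) ⊕ C_{i−1}, with C_{0} = IV.
P1: D(K, 0b10000101) = 0b11001101; 0b11001101 ⊕ 0b10001010 = 0b01000111.
P2: D(K, 0b00101010) = 0b10100110; 0b10100110 ⊕ 0b10000101 = 0b00100011.
P3: D(K, 0b00011010) = 0b01010110; 0b01010110 ⊕ 0b00101010 = 0b01111100.
P4: D(K, 0b10110001) = 0b00100001; 0b00100001 ⊕ 0b00011010 = 0b00111011.
P5: D(K, 0b01101001) = 0b11101001; 0b11101001 ⊕ 0b10110001 = 0b01011000.
P6: D(K, 0b01100100) = 0b11101100; 0b11101100 ⊕ 0b01101001 = 0b10000101.

P1 = 0b01000111, P2 = 0b00100011, P3 = 0b01111100, P4 = 0b00111011, P5 = 0b01011000, P6 = 0b10000101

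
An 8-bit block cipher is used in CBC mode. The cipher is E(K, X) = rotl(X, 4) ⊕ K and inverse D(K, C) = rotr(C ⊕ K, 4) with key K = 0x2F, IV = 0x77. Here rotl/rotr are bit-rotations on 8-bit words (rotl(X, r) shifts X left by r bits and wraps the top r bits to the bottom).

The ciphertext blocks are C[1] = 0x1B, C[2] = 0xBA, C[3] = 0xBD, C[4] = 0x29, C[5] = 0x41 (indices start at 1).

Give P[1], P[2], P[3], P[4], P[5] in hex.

P[1] = 0x34, P[2] = 0x42, P[3] = 0x93, P[4] = 0xDD, P[5] = 0xCF

CBC decryption: P_i = D(K, C_i) ⊕ C_{i−1}, with C_{0} = IV.
P[1]: D(K, 0x1B) = 0x43; 0x43 ⊕ 0x77 = 0x34.
P[2]: D(K, 0xBA) = 0x59; 0x59 ⊕ 0x1B = 0x42.
P[3]: D(K, 0xBD) = 0x29; 0x29 ⊕ 0xBA = 0x93.
P[4]: D(K, 0x29) = 0x60; 0x60 ⊕ 0xBD = 0xDD.
P[5]: D(K, 0x41) = 0xE6; 0xE6 ⊕ 0x29 = 0xCF.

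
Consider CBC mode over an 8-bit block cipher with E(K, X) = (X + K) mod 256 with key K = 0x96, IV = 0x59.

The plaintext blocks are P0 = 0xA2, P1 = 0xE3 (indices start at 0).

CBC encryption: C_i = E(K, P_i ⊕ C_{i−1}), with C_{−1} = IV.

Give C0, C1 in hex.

C0: P0 ⊕ 0x59 = 0xFB; E(K, 0xFB) = 0x91.
C1: P1 ⊕ 0x91 = 0x72; E(K, 0x72) = 0x08.

C0 = 0x91, C1 = 0x08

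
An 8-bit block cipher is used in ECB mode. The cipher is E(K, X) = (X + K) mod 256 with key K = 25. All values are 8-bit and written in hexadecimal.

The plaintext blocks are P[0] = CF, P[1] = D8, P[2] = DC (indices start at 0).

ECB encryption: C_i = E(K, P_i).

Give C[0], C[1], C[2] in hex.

C[0]: E(K, CF) = F4.
C[1]: E(K, D8) = FD.
C[2]: E(K, DC) = 01.

C[0] = F4, C[1] = FD, C[2] = 01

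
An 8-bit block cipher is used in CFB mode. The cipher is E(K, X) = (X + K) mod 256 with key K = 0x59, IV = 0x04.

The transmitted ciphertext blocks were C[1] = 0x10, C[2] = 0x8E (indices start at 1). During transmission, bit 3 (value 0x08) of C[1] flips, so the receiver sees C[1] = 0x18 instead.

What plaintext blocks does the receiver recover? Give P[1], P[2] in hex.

P[1] = 0x45, P[2] = 0xFF

CFB decryption: P_i = C_i ⊕ E(K, C_{i−1}), with C_{0} = IV.
Only C[1] changed, to 0x18. In CFB, a change in C_i flips the same bit in P_i and garbles P_{i+1}. Decrypting the received ciphertext:
P[1]: E(K, 0x04) = 0x5D; 0x18 ⊕ 0x5D = 0x45.
P[2]: E(K, 0x18) = 0x71; 0x8E ⊕ 0x71 = 0xFF.
Blocks that differ from the original plaintext: P[1], P[2].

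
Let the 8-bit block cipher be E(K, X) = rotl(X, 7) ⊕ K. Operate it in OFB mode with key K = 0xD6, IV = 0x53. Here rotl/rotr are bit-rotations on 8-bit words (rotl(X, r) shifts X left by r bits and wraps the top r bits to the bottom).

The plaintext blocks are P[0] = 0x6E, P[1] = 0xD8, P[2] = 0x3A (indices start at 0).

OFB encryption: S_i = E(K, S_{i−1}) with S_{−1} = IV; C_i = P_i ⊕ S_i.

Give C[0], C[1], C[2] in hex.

C[0] = 0x11, C[1] = 0xB1, C[2] = 0x58

C[0]: S = E(K, 0x53) = 0x7F; 0x6E ⊕ 0x7F = 0x11.
C[1]: S = E(K, 0x7F) = 0x69; 0xD8 ⊕ 0x69 = 0xB1.
C[2]: S = E(K, 0x69) = 0x62; 0x3A ⊕ 0x62 = 0x58.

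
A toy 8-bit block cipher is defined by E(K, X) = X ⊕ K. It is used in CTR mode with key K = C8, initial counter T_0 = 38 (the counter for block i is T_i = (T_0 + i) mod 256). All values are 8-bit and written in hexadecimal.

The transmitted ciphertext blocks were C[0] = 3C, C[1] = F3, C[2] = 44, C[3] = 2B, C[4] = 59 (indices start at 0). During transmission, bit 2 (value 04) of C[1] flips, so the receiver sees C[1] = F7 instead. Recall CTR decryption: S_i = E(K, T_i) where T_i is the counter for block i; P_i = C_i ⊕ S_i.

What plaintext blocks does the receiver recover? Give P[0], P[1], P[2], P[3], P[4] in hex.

Only C[1] changed, to F7. In CTR, a change in C_i flips the same bit in P_i only; the keystream is unaffected. Decrypting the received ciphertext:
P[0]: T = 38, S = E(K, T) = F0; 3C ⊕ F0 = CC.
P[1]: T = 39, S = E(K, T) = F1; F7 ⊕ F1 = 06.
P[2]: T = 3A, S = E(K, T) = F2; 44 ⊕ F2 = B6.
P[3]: T = 3B, S = E(K, T) = F3; 2B ⊕ F3 = D8.
P[4]: T = 3C, S = E(K, T) = F4; 59 ⊕ F4 = AD.
Blocks that differ from the original plaintext: P[1].

P[0] = CC, P[1] = 06, P[2] = B6, P[3] = D8, P[4] = AD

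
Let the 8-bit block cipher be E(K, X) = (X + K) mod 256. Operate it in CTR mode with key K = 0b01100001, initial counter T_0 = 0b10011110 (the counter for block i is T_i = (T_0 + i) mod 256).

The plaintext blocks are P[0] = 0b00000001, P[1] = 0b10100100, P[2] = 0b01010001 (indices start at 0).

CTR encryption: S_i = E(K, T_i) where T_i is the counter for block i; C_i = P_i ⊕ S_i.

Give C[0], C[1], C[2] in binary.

C[0] = 0b11111110, C[1] = 0b10100100, C[2] = 0b01010000

C[0]: T = 0b10011110, S = E(K, T) = 0b11111111; 0b00000001 ⊕ 0b11111111 = 0b11111110.
C[1]: T = 0b10011111, S = E(K, T) = 0b00000000; 0b10100100 ⊕ 0b00000000 = 0b10100100.
C[2]: T = 0b10100000, S = E(K, T) = 0b00000001; 0b01010001 ⊕ 0b00000001 = 0b01010000.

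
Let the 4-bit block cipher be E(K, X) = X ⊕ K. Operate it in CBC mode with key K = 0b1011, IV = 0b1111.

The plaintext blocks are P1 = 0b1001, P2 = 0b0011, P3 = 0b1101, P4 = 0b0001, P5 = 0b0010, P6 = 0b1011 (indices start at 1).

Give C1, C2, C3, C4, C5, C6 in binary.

C1 = 0b1101, C2 = 0b0101, C3 = 0b0011, C4 = 0b1001, C5 = 0b0000, C6 = 0b0000

CBC encryption: C_i = E(K, P_i ⊕ C_{i−1}), with C_{0} = IV.
C1: P1 ⊕ 0b1111 = 0b0110; E(K, 0b0110) = 0b1101.
C2: P2 ⊕ 0b1101 = 0b1110; E(K, 0b1110) = 0b0101.
C3: P3 ⊕ 0b0101 = 0b1000; E(K, 0b1000) = 0b0011.
C4: P4 ⊕ 0b0011 = 0b0010; E(K, 0b0010) = 0b1001.
C5: P5 ⊕ 0b1001 = 0b1011; E(K, 0b1011) = 0b0000.
C6: P6 ⊕ 0b0000 = 0b1011; E(K, 0b1011) = 0b0000.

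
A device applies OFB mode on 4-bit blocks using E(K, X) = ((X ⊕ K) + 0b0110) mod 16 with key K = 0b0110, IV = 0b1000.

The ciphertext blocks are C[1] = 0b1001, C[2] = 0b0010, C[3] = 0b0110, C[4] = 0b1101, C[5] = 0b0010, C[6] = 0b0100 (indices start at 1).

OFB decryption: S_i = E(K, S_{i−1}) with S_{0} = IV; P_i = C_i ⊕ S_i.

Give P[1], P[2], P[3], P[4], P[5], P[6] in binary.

P[1] = 0b1101, P[2] = 0b1010, P[3] = 0b0010, P[4] = 0b0101, P[5] = 0b0110, P[6] = 0b1100

P[1]: S = E(K, 0b1000) = 0b0100; 0b1001 ⊕ 0b0100 = 0b1101.
P[2]: S = E(K, 0b0100) = 0b1000; 0b0010 ⊕ 0b1000 = 0b1010.
P[3]: S = E(K, 0b1000) = 0b0100; 0b0110 ⊕ 0b0100 = 0b0010.
P[4]: S = E(K, 0b0100) = 0b1000; 0b1101 ⊕ 0b1000 = 0b0101.
P[5]: S = E(K, 0b1000) = 0b0100; 0b0010 ⊕ 0b0100 = 0b0110.
P[6]: S = E(K, 0b0100) = 0b1000; 0b0100 ⊕ 0b1000 = 0b1100.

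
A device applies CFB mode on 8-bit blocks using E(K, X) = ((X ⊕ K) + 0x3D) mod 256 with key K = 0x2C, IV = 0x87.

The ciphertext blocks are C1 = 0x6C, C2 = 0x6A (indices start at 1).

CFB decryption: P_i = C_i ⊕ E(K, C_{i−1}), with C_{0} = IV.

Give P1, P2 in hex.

P1: E(K, 0x87) = 0xE8; 0x6C ⊕ 0xE8 = 0x84.
P2: E(K, 0x6C) = 0x7D; 0x6A ⊕ 0x7D = 0x17.

P1 = 0x84, P2 = 0x17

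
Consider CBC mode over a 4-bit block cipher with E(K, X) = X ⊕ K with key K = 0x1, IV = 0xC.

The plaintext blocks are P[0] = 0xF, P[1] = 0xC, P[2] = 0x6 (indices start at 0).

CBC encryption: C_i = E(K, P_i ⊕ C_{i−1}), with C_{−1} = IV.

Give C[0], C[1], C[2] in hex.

C[0] = 0x2, C[1] = 0xF, C[2] = 0x8

C[0]: P[0] ⊕ 0xC = 0x3; E(K, 0x3) = 0x2.
C[1]: P[1] ⊕ 0x2 = 0xE; E(K, 0xE) = 0xF.
C[2]: P[2] ⊕ 0xF = 0x9; E(K, 0x9) = 0x8.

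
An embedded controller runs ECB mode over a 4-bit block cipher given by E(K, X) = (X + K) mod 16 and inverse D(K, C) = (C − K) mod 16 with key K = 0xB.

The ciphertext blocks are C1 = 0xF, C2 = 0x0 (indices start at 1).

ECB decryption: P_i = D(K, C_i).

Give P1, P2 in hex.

P1: D(K, 0xF) = 0x4.
P2: D(K, 0x0) = 0x5.

P1 = 0x4, P2 = 0x5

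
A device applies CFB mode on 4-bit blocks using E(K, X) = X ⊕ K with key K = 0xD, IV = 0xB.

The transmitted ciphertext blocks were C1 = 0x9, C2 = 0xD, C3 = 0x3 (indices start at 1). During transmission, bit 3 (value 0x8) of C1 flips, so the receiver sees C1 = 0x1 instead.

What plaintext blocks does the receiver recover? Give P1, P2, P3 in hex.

P1 = 0x7, P2 = 0x1, P3 = 0x3

CFB decryption: P_i = C_i ⊕ E(K, C_{i−1}), with C_{0} = IV.
Only C1 changed, to 0x1. In CFB, a change in C_i flips the same bit in P_i and garbles P_{i+1}. Decrypting the received ciphertext:
P1: E(K, 0xB) = 0x6; 0x1 ⊕ 0x6 = 0x7.
P2: E(K, 0x1) = 0xC; 0xD ⊕ 0xC = 0x1.
P3: E(K, 0xD) = 0x0; 0x3 ⊕ 0x0 = 0x3.
Blocks that differ from the original plaintext: P1, P2.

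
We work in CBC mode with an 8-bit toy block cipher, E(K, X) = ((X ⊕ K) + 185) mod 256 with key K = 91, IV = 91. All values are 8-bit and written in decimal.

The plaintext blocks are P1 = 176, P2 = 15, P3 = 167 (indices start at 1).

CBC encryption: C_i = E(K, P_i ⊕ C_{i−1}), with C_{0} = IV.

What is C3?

C1: P1 ⊕ 91 = 235; E(K, 235) = 105.
C2: P2 ⊕ 105 = 102; E(K, 102) = 246.
C3: P3 ⊕ 246 = 81; E(K, 81) = 195.

C3 = 195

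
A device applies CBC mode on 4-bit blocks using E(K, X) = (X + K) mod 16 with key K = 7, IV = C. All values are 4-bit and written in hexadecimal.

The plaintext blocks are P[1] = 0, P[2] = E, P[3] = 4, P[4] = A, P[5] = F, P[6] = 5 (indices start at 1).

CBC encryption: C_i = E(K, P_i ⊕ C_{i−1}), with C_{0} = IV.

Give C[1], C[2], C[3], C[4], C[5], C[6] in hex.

C[1]: P[1] ⊕ C = C; E(K, C) = 3.
C[2]: P[2] ⊕ 3 = D; E(K, D) = 4.
C[3]: P[3] ⊕ 4 = 0; E(K, 0) = 7.
C[4]: P[4] ⊕ 7 = D; E(K, D) = 4.
C[5]: P[5] ⊕ 4 = B; E(K, B) = 2.
C[6]: P[6] ⊕ 2 = 7; E(K, 7) = E.

C[1] = 3, C[2] = 4, C[3] = 7, C[4] = 4, C[5] = 2, C[6] = E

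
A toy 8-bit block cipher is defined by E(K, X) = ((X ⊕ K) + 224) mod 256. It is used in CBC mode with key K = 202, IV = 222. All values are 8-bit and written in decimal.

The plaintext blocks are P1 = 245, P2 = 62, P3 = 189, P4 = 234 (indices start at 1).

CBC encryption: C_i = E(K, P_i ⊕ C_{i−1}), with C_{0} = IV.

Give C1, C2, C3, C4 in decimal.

C1: P1 ⊕ 222 = 43; E(K, 43) = 193.
C2: P2 ⊕ 193 = 255; E(K, 255) = 21.
C3: P3 ⊕ 21 = 168; E(K, 168) = 66.
C4: P4 ⊕ 66 = 168; E(K, 168) = 66.

C1 = 193, C2 = 21, C3 = 66, C4 = 66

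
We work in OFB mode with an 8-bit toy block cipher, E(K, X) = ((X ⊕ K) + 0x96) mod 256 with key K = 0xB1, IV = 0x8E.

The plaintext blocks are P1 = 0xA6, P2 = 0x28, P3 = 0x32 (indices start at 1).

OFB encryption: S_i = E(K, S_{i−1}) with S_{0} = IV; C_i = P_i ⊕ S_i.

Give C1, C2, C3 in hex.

C1 = 0x73, C2 = 0xD2, C3 = 0xD3

C1: S = E(K, 0x8E) = 0xD5; 0xA6 ⊕ 0xD5 = 0x73.
C2: S = E(K, 0xD5) = 0xFA; 0x28 ⊕ 0xFA = 0xD2.
C3: S = E(K, 0xFA) = 0xE1; 0x32 ⊕ 0xE1 = 0xD3.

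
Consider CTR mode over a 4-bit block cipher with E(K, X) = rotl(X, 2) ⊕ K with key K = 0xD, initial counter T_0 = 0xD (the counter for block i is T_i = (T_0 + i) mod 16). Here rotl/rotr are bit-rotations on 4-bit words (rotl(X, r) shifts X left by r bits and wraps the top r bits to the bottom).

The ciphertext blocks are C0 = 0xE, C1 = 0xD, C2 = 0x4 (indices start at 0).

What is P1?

P1 = 0xB

CTR decryption: S_i = E(K, T_i) where T_i is the counter for block i; P_i = C_i ⊕ S_i.
P1: T = 0xE, S = E(K, T) = 0x6; 0xD ⊕ 0x6 = 0xB.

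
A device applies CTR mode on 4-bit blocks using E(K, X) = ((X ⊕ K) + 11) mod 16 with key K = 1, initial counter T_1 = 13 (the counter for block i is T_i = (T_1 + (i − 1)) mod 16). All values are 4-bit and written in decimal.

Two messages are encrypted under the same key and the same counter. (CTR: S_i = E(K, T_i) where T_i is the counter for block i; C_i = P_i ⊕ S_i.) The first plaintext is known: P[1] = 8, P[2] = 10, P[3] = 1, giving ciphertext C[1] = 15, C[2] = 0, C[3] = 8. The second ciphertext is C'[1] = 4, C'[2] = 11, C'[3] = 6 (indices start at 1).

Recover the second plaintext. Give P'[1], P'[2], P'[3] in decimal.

In CTR with a reused counter, both messages share the same keystream S_i, so C_i ⊕ C'_i = P_i ⊕ P'_i and thus P'_i = P_i ⊕ C_i ⊕ C'_i.
P'[1]: 8 ⊕ 15 ⊕ 4 = 3.
P'[2]: 10 ⊕ 0 ⊕ 11 = 1.
P'[3]: 1 ⊕ 8 ⊕ 6 = 15.

P'[1] = 3, P'[2] = 1, P'[3] = 15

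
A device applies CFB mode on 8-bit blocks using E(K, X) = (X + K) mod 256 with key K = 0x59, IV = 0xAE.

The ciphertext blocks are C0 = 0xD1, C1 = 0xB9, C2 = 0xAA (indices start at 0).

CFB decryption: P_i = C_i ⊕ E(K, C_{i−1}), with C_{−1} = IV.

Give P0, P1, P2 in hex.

P0: E(K, 0xAE) = 0x07; 0xD1 ⊕ 0x07 = 0xD6.
P1: E(K, 0xD1) = 0x2A; 0xB9 ⊕ 0x2A = 0x93.
P2: E(K, 0xB9) = 0x12; 0xAA ⊕ 0x12 = 0xB8.

P0 = 0xD6, P1 = 0x93, P2 = 0xB8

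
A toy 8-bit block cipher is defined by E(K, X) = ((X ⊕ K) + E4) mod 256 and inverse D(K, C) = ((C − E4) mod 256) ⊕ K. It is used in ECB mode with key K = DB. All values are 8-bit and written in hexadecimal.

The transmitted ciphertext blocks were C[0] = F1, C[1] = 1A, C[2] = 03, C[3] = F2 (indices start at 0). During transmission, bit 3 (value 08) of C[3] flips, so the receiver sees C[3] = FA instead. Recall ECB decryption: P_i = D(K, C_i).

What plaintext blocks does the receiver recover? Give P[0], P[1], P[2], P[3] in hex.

Only C[3] changed, to FA. In ECB, a change in C_i affects only P_i. Decrypting the received ciphertext:
P[0]: D(K, F1) = D6.
P[1]: D(K, 1A) = ED.
P[2]: D(K, 03) = C4.
P[3]: D(K, FA) = CD.
Blocks that differ from the original plaintext: P[3].

P[0] = D6, P[1] = ED, P[2] = C4, P[3] = CD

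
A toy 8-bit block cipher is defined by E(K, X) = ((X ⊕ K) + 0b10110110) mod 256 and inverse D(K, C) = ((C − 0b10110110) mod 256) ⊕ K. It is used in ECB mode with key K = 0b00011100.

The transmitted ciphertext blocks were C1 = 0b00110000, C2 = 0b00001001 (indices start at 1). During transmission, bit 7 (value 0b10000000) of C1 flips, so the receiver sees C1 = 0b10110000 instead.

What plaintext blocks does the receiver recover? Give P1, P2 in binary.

ECB decryption: P_i = D(K, C_i).
Only C1 changed, to 0b10110000. In ECB, a change in C_i affects only P_i. Decrypting the received ciphertext:
P1: D(K, 0b10110000) = 0b11100110.
P2: D(K, 0b00001001) = 0b01001111.
Blocks that differ from the original plaintext: P1.

P1 = 0b11100110, P2 = 0b01001111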